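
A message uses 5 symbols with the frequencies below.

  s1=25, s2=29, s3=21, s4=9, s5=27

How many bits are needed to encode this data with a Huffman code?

Build the Huffman tree bottom-up:
s4(9) + s3(21) → 30
s1(25) + s5(27) → 52
s2(29) + 30 → 59
52 + 59 → 111
Total encoded bits = sum of merged weights = 30 + 52 + 59 + 111 = 252.

252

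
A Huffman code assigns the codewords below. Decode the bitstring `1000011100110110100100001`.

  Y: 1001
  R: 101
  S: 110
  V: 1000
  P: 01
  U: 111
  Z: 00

Read left to right; each codeword is recognised as soon as it completes (prefix code):
  1000→V | 01→P | 110→S | 01→P | 101→R | 101→R | 00→Z | 1000→V | 01→P
Decoded message: VPSPRRZVP

VPSPRRZVP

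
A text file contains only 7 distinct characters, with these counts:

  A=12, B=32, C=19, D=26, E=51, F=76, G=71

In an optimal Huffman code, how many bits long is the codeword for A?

Repeatedly merge the two smallest:
A(12) + C(19) → 31
D(26) + 31 → 57
B(32) + E(51) → 83
57 + G(71) → 128
F(76) + 83 → 159
128 + 159 → 287
A sits 4 levels below the root, so its codeword is 4 bits.

4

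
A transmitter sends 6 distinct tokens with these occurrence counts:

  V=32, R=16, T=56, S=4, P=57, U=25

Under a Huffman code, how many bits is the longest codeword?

4

Merge the two lowest-weight nodes at each step:
S(4) + R(16) → 20
20 + U(25) → 45
V(32) + 45 → 77
T(56) + P(57) → 113
77 + 113 → 190
Maximum depth reached is 4.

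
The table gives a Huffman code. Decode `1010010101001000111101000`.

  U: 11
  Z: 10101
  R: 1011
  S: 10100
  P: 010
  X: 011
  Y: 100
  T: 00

Read left to right; each codeword is recognised as soon as it completes (prefix code):
  10100→S | 10101→Z | 00→T | 100→Y | 011→X | 11→U | 010→P | 00→T
Decoded message: SZTYXUPT

SZTYXUPT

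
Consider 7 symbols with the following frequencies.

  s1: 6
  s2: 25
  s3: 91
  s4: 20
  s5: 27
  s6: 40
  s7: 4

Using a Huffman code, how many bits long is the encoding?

Build the Huffman tree bottom-up:
combine s7(4), s1(6) → 10
combine 10, s4(20) → 30
combine s2(25), s5(27) → 52
combine 30, s6(40) → 70
combine 52, 70 → 122
combine s3(91), 122 → 213
The encoded length is the sum of every internal node's weight: 10 + 30 + 52 + 70 + 122 + 213 = 497 bits.

497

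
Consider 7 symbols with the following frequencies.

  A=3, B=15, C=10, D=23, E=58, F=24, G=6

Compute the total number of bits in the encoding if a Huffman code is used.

Build the Huffman tree bottom-up:
merge A(3) and G(6): 9
merge 9 and C(10): 19
merge B(15) and 19: 34
merge D(23) and F(24): 47
merge 34 and 47: 81
merge E(58) and 81: 139
The encoded length is the sum of every internal node's weight: 9 + 19 + 34 + 47 + 81 + 139 = 329 bits.

329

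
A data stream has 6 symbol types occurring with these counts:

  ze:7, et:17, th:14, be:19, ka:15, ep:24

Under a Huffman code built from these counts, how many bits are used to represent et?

Repeatedly merge the two smallest:
merge ze(7) and th(14): 21
merge ka(15) and et(17): 32
merge be(19) and 21: 40
merge ep(24) and 32: 56
merge 40 and 56: 96
et's leaf is at depth 3, giving a 3-bit codeword.

3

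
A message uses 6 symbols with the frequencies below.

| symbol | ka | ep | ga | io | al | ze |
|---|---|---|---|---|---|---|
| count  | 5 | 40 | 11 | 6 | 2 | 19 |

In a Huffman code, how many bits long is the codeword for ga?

3

Build the tree from the bottom:
al(2) + ka(5) → 7
io(6) + 7 → 13
ga(11) + 13 → 24
ze(19) + 24 → 43
ep(40) + 43 → 83
ga sits 3 levels below the root, so its codeword is 3 bits.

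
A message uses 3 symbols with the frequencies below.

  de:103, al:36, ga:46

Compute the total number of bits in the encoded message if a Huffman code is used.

Build the Huffman tree bottom-up:
combine al(36), ga(46) → 82
combine 82, de(103) → 185
The encoded length is the sum of every internal node's weight: 82 + 185 = 267 bits.

267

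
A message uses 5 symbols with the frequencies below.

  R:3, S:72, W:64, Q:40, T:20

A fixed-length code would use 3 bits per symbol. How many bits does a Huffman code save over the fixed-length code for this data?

Fixed-length: 3 bits × 199 symbols = 597 bits.
Huffman merges:
combine R(3), T(20) → 23
combine 23, Q(40) → 63
combine 63, W(64) → 127
combine S(72), 127 → 199
Huffman total = 23 + 63 + 127 + 199 = 412 bits.
Saving = 597 − 412 = 185 bits.

185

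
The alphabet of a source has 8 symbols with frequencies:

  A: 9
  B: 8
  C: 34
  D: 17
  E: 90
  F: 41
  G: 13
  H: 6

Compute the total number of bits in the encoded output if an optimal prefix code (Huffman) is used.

541

Merge the two smallest weights repeatedly:
H(6) + B(8) → 14
A(9) + G(13) → 22
14 + D(17) → 31
22 + 31 → 53
C(34) + F(41) → 75
53 + 75 → 128
E(90) + 128 → 218
Total encoded bits = sum of merged weights = 14 + 22 + 31 + 53 + 75 + 128 + 218 = 541.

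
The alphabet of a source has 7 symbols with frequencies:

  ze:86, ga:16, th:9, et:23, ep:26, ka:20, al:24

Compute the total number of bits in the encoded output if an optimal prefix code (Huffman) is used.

508

Build the Huffman tree bottom-up:
th(9) + ga(16) → 25
ka(20) + et(23) → 43
al(24) + 25 → 49
ep(26) + 43 → 69
49 + 69 → 118
ze(86) + 118 → 204
Each symbol's bit-cost is frequency × depth; summing gives 508 bits (equivalently 25 + 43 + 49 + 69 + 118 + 204).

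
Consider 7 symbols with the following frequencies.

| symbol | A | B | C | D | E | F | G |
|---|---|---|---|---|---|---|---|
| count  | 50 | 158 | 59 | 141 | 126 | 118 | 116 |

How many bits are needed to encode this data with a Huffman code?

2114

Build the Huffman tree bottom-up:
merge A(50) and C(59): 109
merge 109 and G(116): 225
merge F(118) and E(126): 244
merge D(141) and B(158): 299
merge 225 and 244: 469
merge 299 and 469: 768
Total encoded bits = sum of merged weights = 109 + 225 + 244 + 299 + 469 + 768 = 2114.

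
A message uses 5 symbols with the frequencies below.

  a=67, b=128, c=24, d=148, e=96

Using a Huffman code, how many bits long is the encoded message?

1017

Greedily combine the two least-frequent nodes:
merge c(24) and a(67): 91
merge 91 and e(96): 187
merge b(128) and d(148): 276
merge 187 and 276: 463
Each symbol's bit-cost is frequency × depth; summing gives 1017 bits (equivalently 91 + 187 + 276 + 463).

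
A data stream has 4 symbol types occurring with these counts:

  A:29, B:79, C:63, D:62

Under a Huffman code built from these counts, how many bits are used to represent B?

Huffman merges, smallest pair first:
combine A(29), D(62) → 91
combine C(63), B(79) → 142
combine 91, 142 → 233
The subtree containing B is merged 2 times, so code length = 2.

2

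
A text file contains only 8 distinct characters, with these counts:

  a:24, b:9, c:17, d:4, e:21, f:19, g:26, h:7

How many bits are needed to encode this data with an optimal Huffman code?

Merge the two smallest weights repeatedly:
merge d(4) and h(7): 11
merge b(9) and 11: 20
merge c(17) and f(19): 36
merge 20 and e(21): 41
merge a(24) and g(26): 50
merge 36 and 41: 77
merge 50 and 77: 127
Each symbol's bit-cost is frequency × depth; summing gives 362 bits (equivalently 11 + 20 + 36 + 41 + 50 + 77 + 127).

362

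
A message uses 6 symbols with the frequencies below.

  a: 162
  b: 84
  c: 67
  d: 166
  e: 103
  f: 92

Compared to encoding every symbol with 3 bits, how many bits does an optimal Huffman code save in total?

328

Fixed-length: 3 bits × 674 symbols = 2022 bits.
Huffman merges:
c(67) + b(84) → 151
f(92) + e(103) → 195
151 + a(162) → 313
d(166) + 195 → 361
313 + 361 → 674
Huffman total = 151 + 195 + 313 + 361 + 674 = 1694 bits.
Saving = 2022 − 1694 = 328 bits.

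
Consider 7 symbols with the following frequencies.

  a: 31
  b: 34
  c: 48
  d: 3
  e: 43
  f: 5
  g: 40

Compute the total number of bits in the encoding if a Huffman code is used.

528

Greedily combine the two least-frequent nodes:
merge d(3) and f(5): 8
merge 8 and a(31): 39
merge b(34) and 39: 73
merge g(40) and e(43): 83
merge c(48) and 73: 121
merge 83 and 121: 204
Total encoded bits = sum of merged weights = 8 + 39 + 73 + 83 + 121 + 204 = 528.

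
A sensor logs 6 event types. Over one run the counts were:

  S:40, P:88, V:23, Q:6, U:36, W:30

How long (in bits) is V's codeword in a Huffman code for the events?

Huffman merges, smallest pair first:
Q(6) + V(23) → 29
29 + W(30) → 59
U(36) + S(40) → 76
59 + 76 → 135
P(88) + 135 → 223
V's leaf is at depth 4, giving a 4-bit codeword.

4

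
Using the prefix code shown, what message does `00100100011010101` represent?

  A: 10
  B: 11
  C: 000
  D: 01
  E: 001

EECBDDD

Read left to right; each codeword is recognised as soon as it completes (prefix code):
  001→E | 001→E | 000→C | 11→B | 01→D | 01→D | 01→D
Decoded message: EECBDDD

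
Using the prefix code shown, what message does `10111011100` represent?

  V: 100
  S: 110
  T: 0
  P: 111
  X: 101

XSPTT

Read left to right; each codeword is recognised as soon as it completes (prefix code):
  101→X | 110→S | 111→P | 0→T | 0→T
Decoded message: XSPTT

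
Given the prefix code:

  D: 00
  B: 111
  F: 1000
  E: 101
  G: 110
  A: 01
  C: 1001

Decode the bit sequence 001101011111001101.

DGEBCE

Read left to right; each codeword is recognised as soon as it completes (prefix code):
  00→D | 110→G | 101→E | 111→B | 1001→C | 101→E
Decoded message: DGEBCE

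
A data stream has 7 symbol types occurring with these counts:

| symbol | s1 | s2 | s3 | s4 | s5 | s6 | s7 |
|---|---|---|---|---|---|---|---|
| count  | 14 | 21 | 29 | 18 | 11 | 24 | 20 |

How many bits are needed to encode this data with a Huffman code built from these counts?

Build the Huffman tree bottom-up:
s5(11) + s1(14) → 25
s4(18) + s7(20) → 38
s2(21) + s6(24) → 45
25 + s3(29) → 54
38 + 45 → 83
54 + 83 → 137
Total encoded bits = sum of merged weights = 25 + 38 + 45 + 54 + 83 + 137 = 382.

382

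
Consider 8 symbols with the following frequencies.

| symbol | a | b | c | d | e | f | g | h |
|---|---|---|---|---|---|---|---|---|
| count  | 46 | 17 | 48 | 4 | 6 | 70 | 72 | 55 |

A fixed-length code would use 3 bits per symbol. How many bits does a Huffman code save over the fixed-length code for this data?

Fixed-length: 3 bits × 318 symbols = 954 bits.
Huffman merges:
d(4) + e(6) → 10
10 + b(17) → 27
27 + a(46) → 73
c(48) + h(55) → 103
f(70) + g(72) → 142
73 + 103 → 176
142 + 176 → 318
Huffman total = 10 + 27 + 73 + 103 + 142 + 176 + 318 = 849 bits.
Saving = 954 − 849 = 105 bits.

105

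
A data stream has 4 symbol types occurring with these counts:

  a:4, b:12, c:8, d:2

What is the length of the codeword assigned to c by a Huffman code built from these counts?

Huffman merges, smallest pair first:
merge d(2) and a(4): 6
merge 6 and c(8): 14
merge b(12) and 14: 26
c sits 2 levels below the root, so its codeword is 2 bits.

2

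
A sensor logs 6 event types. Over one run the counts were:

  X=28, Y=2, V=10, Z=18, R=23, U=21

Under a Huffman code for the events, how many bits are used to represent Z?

Huffman merges, smallest pair first:
combine Y(2), V(10) → 12
combine 12, Z(18) → 30
combine U(21), R(23) → 44
combine X(28), 30 → 58
combine 44, 58 → 102
Z sits 3 levels below the root, so its codeword is 3 bits.

3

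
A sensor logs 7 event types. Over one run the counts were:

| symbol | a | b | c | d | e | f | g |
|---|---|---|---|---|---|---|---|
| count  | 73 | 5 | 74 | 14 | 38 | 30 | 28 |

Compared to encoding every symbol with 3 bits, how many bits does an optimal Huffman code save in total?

Fixed-length: 3 bits × 262 symbols = 786 bits.
Huffman merges:
combine b(5), d(14) → 19
combine 19, g(28) → 47
combine f(30), e(38) → 68
combine 47, 68 → 115
combine a(73), c(74) → 147
combine 115, 147 → 262
Huffman total = 19 + 47 + 68 + 115 + 147 + 262 = 658 bits.
Saving = 786 − 658 = 128 bits.

128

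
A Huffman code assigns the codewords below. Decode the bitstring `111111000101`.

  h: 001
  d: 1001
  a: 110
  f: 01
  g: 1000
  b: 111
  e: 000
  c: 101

bbec

Read left to right; each codeword is recognised as soon as it completes (prefix code):
  111→b | 111→b | 000→e | 101→c
Decoded message: bbec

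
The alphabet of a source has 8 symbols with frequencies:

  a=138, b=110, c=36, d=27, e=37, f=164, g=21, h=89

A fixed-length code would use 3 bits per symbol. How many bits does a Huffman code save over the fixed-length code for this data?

181

Fixed-length: 3 bits × 622 symbols = 1866 bits.
Huffman merges:
merge g(21) and d(27): 48
merge c(36) and e(37): 73
merge 48 and 73: 121
merge h(89) and b(110): 199
merge 121 and a(138): 259
merge f(164) and 199: 363
merge 259 and 363: 622
Huffman total = 48 + 73 + 121 + 199 + 259 + 363 + 622 = 1685 bits.
Saving = 1866 − 1685 = 181 bits.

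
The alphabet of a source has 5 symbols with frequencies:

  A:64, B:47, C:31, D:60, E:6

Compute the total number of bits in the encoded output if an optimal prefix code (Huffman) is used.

453

Greedily combine the two least-frequent nodes:
combine E(6), C(31) → 37
combine 37, B(47) → 84
combine D(60), A(64) → 124
combine 84, 124 → 208
Total encoded bits = sum of merged weights = 37 + 84 + 124 + 208 = 453.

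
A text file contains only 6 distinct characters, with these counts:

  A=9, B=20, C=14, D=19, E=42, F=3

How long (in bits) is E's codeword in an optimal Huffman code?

1

Build the tree from the bottom:
F(3) + A(9) → 12
12 + C(14) → 26
D(19) + B(20) → 39
26 + 39 → 65
E(42) + 65 → 107
E sits one level below the root: a 1-bit codeword.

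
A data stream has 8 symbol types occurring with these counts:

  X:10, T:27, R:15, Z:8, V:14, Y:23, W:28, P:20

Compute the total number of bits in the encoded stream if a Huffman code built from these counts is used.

Greedily combine the two least-frequent nodes:
merge Z(8) and X(10): 18
merge V(14) and R(15): 29
merge 18 and P(20): 38
merge Y(23) and T(27): 50
merge W(28) and 29: 57
merge 38 and 50: 88
merge 57 and 88: 145
Total encoded bits = sum of merged weights = 18 + 29 + 38 + 50 + 57 + 88 + 145 = 425.

425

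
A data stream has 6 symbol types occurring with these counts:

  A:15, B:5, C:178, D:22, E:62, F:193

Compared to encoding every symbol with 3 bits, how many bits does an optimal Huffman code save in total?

Fixed-length: 3 bits × 475 symbols = 1425 bits.
Huffman merges:
combine B(5), A(15) → 20
combine 20, D(22) → 42
combine 42, E(62) → 104
combine 104, C(178) → 282
combine F(193), 282 → 475
Huffman total = 20 + 42 + 104 + 282 + 475 = 923 bits.
Saving = 1425 − 923 = 502 bits.

502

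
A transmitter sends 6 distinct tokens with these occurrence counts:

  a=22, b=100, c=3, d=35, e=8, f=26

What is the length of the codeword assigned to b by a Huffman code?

Huffman merges, smallest pair first:
merge c(3) and e(8): 11
merge 11 and a(22): 33
merge f(26) and 33: 59
merge d(35) and 59: 94
merge 94 and b(100): 194
b is a child of the root — depth 1, so its codeword is a single bit.

1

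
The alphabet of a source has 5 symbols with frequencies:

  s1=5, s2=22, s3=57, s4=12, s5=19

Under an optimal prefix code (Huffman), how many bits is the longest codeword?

4

Merge the two lowest-weight nodes at each step:
s1(5) + s4(12) → 17
17 + s5(19) → 36
s2(22) + 36 → 58
s3(57) + 58 → 115
The rarest symbols sit at the bottom; the longest codeword is 4 bits.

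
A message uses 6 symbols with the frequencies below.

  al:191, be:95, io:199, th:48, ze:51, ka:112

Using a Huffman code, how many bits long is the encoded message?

Merge the two smallest weights repeatedly:
th(48) + ze(51) → 99
be(95) + 99 → 194
ka(112) + al(191) → 303
194 + io(199) → 393
303 + 393 → 696
The encoded length is the sum of every internal node's weight: 99 + 194 + 303 + 393 + 696 = 1685 bits.

1685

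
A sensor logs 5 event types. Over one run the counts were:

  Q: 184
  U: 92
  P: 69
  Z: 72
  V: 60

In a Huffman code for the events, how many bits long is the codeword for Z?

3

Huffman merges, smallest pair first:
merge V(60) and P(69): 129
merge Z(72) and U(92): 164
merge 129 and 164: 293
merge Q(184) and 293: 477
The subtree containing Z is merged 3 times, so code length = 3.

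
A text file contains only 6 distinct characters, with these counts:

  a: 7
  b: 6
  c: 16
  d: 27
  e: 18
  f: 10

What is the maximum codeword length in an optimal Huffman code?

Merge the two lowest-weight nodes at each step:
merge b(6) and a(7): 13
merge f(10) and 13: 23
merge c(16) and e(18): 34
merge 23 and d(27): 50
merge 34 and 50: 84
The first pair merged (b, a) ends up deepest, at depth 4.

4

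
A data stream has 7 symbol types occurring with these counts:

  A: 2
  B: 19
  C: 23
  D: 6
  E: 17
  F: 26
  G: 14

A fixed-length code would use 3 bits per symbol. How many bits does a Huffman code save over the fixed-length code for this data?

41

Fixed-length: 3 bits × 107 symbols = 321 bits.
Huffman merges:
A(2) + D(6) → 8
8 + G(14) → 22
E(17) + B(19) → 36
22 + C(23) → 45
F(26) + 36 → 62
45 + 62 → 107
Huffman total = 8 + 22 + 36 + 45 + 62 + 107 = 280 bits.
Saving = 321 − 280 = 41 bits.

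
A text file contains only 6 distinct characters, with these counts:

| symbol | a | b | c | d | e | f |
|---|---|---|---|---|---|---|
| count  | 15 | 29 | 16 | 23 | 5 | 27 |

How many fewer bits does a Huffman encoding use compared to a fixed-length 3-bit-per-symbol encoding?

59

Fixed-length: 3 bits × 115 symbols = 345 bits.
Huffman merges:
merge e(5) and a(15): 20
merge c(16) and 20: 36
merge d(23) and f(27): 50
merge b(29) and 36: 65
merge 50 and 65: 115
Huffman total = 20 + 36 + 50 + 65 + 115 = 286 bits.
Saving = 345 − 286 = 59 bits.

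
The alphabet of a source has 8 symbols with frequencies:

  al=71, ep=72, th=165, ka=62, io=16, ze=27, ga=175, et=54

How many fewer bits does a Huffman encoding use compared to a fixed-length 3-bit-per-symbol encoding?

Fixed-length: 3 bits × 642 symbols = 1926 bits.
Huffman merges:
merge io(16) and ze(27): 43
merge 43 and et(54): 97
merge ka(62) and al(71): 133
merge ep(72) and 97: 169
merge 133 and th(165): 298
merge 169 and ga(175): 344
merge 298 and 344: 642
Huffman total = 43 + 97 + 133 + 169 + 298 + 344 + 642 = 1726 bits.
Saving = 1926 − 1726 = 200 bits.

200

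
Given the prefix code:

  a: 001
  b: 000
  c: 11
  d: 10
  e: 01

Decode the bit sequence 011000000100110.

Read left to right; each codeword is recognised as soon as it completes (prefix code):
  01→e | 10→d | 000→b | 001→a | 001→a | 10→d
Decoded message: edbaad

edbaad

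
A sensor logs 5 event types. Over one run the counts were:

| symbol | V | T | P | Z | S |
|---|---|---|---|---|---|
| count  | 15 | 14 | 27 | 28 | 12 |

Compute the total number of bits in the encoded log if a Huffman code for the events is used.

218

Greedily combine the two least-frequent nodes:
combine S(12), T(14) → 26
combine V(15), 26 → 41
combine P(27), Z(28) → 55
combine 41, 55 → 96
Each symbol's bit-cost is frequency × depth; summing gives 218 bits (equivalently 26 + 41 + 55 + 96).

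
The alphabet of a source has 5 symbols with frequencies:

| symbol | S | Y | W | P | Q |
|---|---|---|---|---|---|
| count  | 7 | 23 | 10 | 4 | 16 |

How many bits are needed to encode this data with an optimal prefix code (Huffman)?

129

Merge the two smallest weights repeatedly:
merge P(4) and S(7): 11
merge W(10) and 11: 21
merge Q(16) and 21: 37
merge Y(23) and 37: 60
Each symbol's bit-cost is frequency × depth; summing gives 129 bits (equivalently 11 + 21 + 37 + 60).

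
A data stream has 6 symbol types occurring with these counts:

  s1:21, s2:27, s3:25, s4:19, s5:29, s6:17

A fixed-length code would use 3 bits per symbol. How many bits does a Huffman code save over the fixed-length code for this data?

Fixed-length: 3 bits × 138 symbols = 414 bits.
Huffman merges:
s6(17) + s4(19) → 36
s1(21) + s3(25) → 46
s2(27) + s5(29) → 56
36 + 46 → 82
56 + 82 → 138
Huffman total = 36 + 46 + 56 + 82 + 138 = 358 bits.
Saving = 414 − 358 = 56 bits.

56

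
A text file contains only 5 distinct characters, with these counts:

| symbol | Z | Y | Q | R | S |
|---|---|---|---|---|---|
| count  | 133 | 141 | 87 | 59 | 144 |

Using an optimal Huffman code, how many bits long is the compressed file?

1274

Build the Huffman tree bottom-up:
merge R(59) and Q(87): 146
merge Z(133) and Y(141): 274
merge S(144) and 146: 290
merge 274 and 290: 564
The encoded length is the sum of every internal node's weight: 146 + 274 + 290 + 564 = 1274 bits.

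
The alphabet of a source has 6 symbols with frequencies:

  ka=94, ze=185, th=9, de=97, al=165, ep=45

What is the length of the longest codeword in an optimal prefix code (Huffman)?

4

Merge the two lowest-weight nodes at each step:
combine th(9), ep(45) → 54
combine 54, ka(94) → 148
combine de(97), 148 → 245
combine al(165), ze(185) → 350
combine 245, 350 → 595
Maximum depth reached is 4.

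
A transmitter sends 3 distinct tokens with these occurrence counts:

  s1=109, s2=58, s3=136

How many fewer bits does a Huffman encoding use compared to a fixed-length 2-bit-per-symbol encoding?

136

Fixed-length: 2 bits × 303 symbols = 606 bits.
Huffman merges:
merge s2(58) and s1(109): 167
merge s3(136) and 167: 303
Huffman total = 167 + 303 = 470 bits.
Saving = 606 − 470 = 136 bits.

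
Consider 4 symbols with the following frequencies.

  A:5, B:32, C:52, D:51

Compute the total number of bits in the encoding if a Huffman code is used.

Build the Huffman tree bottom-up:
merge A(5) and B(32): 37
merge 37 and D(51): 88
merge C(52) and 88: 140
The encoded length is the sum of every internal node's weight: 37 + 88 + 140 = 265 bits.

265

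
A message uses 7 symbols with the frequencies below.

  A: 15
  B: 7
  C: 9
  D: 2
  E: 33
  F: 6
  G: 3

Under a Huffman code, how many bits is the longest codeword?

Merge the two lowest-weight nodes at each step:
combine D(2), G(3) → 5
combine 5, F(6) → 11
combine B(7), C(9) → 16
combine 11, A(15) → 26
combine 16, 26 → 42
combine E(33), 42 → 75
The first pair merged (D, G) ends up deepest, at depth 5.

5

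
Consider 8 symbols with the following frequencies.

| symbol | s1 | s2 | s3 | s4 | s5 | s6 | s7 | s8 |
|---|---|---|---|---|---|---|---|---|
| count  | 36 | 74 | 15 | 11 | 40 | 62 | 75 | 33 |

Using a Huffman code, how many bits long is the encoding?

Merge the two smallest weights repeatedly:
merge s4(11) and s3(15): 26
merge 26 and s8(33): 59
merge s1(36) and s5(40): 76
merge 59 and s6(62): 121
merge s2(74) and s7(75): 149
merge 76 and 121: 197
merge 149 and 197: 346
Each symbol's bit-cost is frequency × depth; summing gives 974 bits (equivalently 26 + 59 + 76 + 121 + 149 + 197 + 346).

974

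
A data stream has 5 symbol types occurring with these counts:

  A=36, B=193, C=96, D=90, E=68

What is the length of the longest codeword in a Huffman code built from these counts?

3

Merge the two lowest-weight nodes at each step:
combine A(36), E(68) → 104
combine D(90), C(96) → 186
combine 104, 186 → 290
combine B(193), 290 → 483
The first pair merged (A, E) ends up deepest, at depth 3.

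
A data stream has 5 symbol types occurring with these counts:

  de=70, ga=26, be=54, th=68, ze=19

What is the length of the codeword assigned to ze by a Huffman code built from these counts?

3

Build the tree from the bottom:
combine ze(19), ga(26) → 45
combine 45, be(54) → 99
combine th(68), de(70) → 138
combine 99, 138 → 237
ze sits 3 levels below the root, so its codeword is 3 bits.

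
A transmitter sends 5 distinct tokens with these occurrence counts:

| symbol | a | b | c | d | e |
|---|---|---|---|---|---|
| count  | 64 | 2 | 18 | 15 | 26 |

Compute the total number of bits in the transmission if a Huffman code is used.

238

Greedily combine the two least-frequent nodes:
merge b(2) and d(15): 17
merge 17 and c(18): 35
merge e(26) and 35: 61
merge 61 and a(64): 125
Total encoded bits = sum of merged weights = 17 + 35 + 61 + 125 = 238.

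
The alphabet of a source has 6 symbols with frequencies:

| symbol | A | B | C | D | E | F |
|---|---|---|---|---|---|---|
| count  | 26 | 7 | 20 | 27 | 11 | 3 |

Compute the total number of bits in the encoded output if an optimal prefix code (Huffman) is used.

Greedily combine the two least-frequent nodes:
combine F(3), B(7) → 10
combine 10, E(11) → 21
combine C(20), 21 → 41
combine A(26), D(27) → 53
combine 41, 53 → 94
Total encoded bits = sum of merged weights = 10 + 21 + 41 + 53 + 94 = 219.

219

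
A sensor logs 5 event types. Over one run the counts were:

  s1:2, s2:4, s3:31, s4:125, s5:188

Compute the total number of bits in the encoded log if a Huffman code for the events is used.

555

Build the Huffman tree bottom-up:
merge s1(2) and s2(4): 6
merge 6 and s3(31): 37
merge 37 and s4(125): 162
merge 162 and s5(188): 350
Total encoded bits = sum of merged weights = 6 + 37 + 162 + 350 = 555.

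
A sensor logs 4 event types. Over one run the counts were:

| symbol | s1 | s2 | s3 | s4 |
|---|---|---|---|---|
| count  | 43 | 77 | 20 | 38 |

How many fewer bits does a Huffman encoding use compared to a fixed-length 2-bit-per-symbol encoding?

19

Fixed-length: 2 bits × 178 symbols = 356 bits.
Huffman merges:
s3(20) + s4(38) → 58
s1(43) + 58 → 101
s2(77) + 101 → 178
Huffman total = 58 + 101 + 178 = 337 bits.
Saving = 356 − 337 = 19 bits.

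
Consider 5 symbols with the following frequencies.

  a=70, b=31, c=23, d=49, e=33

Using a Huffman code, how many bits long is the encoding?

Merge the two smallest weights repeatedly:
c(23) + b(31) → 54
e(33) + d(49) → 82
54 + a(70) → 124
82 + 124 → 206
The encoded length is the sum of every internal node's weight: 54 + 82 + 124 + 206 = 466 bits.

466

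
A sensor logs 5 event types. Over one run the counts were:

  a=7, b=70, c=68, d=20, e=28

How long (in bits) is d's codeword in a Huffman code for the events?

4

Repeatedly merge the two smallest:
merge a(7) and d(20): 27
merge 27 and e(28): 55
merge 55 and c(68): 123
merge b(70) and 123: 193
d's leaf is at depth 4, giving a 4-bit codeword.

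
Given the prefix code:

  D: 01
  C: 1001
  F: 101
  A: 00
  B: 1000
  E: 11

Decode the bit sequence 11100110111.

ECFE

Read left to right; each codeword is recognised as soon as it completes (prefix code):
  11→E | 1001→C | 101→F | 11→E
Decoded message: ECFE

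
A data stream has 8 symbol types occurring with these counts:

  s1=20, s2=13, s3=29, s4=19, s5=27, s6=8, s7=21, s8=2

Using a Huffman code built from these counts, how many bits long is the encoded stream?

394

Build the Huffman tree bottom-up:
combine s8(2), s6(8) → 10
combine 10, s2(13) → 23
combine s4(19), s1(20) → 39
combine s7(21), 23 → 44
combine s5(27), s3(29) → 56
combine 39, 44 → 83
combine 56, 83 → 139
The encoded length is the sum of every internal node's weight: 10 + 23 + 39 + 44 + 56 + 83 + 139 = 394 bits.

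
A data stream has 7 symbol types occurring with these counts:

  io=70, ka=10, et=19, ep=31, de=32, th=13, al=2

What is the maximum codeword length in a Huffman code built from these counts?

5

Merge the two lowest-weight nodes at each step:
merge al(2) and ka(10): 12
merge 12 and th(13): 25
merge et(19) and 25: 44
merge ep(31) and de(32): 63
merge 44 and 63: 107
merge io(70) and 107: 177
The rarest symbols sit at the bottom; the longest codeword is 5 bits.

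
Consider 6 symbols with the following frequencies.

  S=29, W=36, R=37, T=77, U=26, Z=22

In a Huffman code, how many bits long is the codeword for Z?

Huffman merges, smallest pair first:
Z(22) + U(26) → 48
S(29) + W(36) → 65
R(37) + 48 → 85
65 + T(77) → 142
85 + 142 → 227
Z's leaf is at depth 3, giving a 3-bit codeword.

3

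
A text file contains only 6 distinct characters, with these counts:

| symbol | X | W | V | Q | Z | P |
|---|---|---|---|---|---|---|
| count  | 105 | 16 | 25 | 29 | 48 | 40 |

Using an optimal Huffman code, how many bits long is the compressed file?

Greedily combine the two least-frequent nodes:
combine W(16), V(25) → 41
combine Q(29), P(40) → 69
combine 41, Z(48) → 89
combine 69, 89 → 158
combine X(105), 158 → 263
Total encoded bits = sum of merged weights = 41 + 69 + 89 + 158 + 263 = 620.

620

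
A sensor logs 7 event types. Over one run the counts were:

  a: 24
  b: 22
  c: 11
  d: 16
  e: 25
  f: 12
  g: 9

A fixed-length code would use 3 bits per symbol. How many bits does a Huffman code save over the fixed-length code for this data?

Fixed-length: 3 bits × 119 symbols = 357 bits.
Huffman merges:
g(9) + c(11) → 20
f(12) + d(16) → 28
20 + b(22) → 42
a(24) + e(25) → 49
28 + 42 → 70
49 + 70 → 119
Huffman total = 20 + 28 + 42 + 49 + 70 + 119 = 328 bits.
Saving = 357 − 328 = 29 bits.

29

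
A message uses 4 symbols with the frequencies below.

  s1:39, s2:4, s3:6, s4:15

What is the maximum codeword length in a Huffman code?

Merge the two lowest-weight nodes at each step:
s2(4) + s3(6) → 10
10 + s4(15) → 25
25 + s1(39) → 64
The first pair merged (s2, s3) ends up deepest, at depth 3.

3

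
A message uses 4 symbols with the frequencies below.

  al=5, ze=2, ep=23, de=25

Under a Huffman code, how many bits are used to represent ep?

Repeatedly merge the two smallest:
combine ze(2), al(5) → 7
combine 7, ep(23) → 30
combine de(25), 30 → 55
The subtree containing ep is merged 2 times, so code length = 2.

2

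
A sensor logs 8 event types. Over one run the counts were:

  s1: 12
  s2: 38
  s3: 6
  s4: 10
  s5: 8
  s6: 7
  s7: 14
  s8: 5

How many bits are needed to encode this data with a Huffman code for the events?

Greedily combine the two least-frequent nodes:
combine s8(5), s3(6) → 11
combine s6(7), s5(8) → 15
combine s4(10), 11 → 21
combine s1(12), s7(14) → 26
combine 15, 21 → 36
combine 26, 36 → 62
combine s2(38), 62 → 100
The encoded length is the sum of every internal node's weight: 11 + 15 + 21 + 26 + 36 + 62 + 100 = 271 bits.

271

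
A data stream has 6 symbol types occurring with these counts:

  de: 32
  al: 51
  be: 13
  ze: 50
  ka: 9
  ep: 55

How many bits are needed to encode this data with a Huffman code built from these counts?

496

Build the Huffman tree bottom-up:
combine ka(9), be(13) → 22
combine 22, de(32) → 54
combine ze(50), al(51) → 101
combine 54, ep(55) → 109
combine 101, 109 → 210
Total encoded bits = sum of merged weights = 22 + 54 + 101 + 109 + 210 = 496.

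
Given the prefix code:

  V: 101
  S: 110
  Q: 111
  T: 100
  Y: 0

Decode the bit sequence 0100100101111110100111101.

Read left to right; each codeword is recognised as soon as it completes (prefix code):
  0→Y | 100→T | 100→T | 101→V | 111→Q | 110→S | 100→T | 111→Q | 101→V
Decoded message: YTTVQSTQV

YTTVQSTQV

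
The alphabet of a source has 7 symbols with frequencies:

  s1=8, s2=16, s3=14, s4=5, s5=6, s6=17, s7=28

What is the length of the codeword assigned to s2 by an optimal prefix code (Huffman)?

3

Build the tree from the bottom:
combine s4(5), s5(6) → 11
combine s1(8), 11 → 19
combine s3(14), s2(16) → 30
combine s6(17), 19 → 36
combine s7(28), 30 → 58
combine 36, 58 → 94
s2's leaf is at depth 3, giving a 3-bit codeword.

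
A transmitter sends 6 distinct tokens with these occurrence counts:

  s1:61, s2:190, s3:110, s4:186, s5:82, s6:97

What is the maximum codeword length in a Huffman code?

Merge the two lowest-weight nodes at each step:
s1(61) + s5(82) → 143
s6(97) + s3(110) → 207
143 + s4(186) → 329
s2(190) + 207 → 397
329 + 397 → 726
The first pair merged (s1, s5) ends up deepest, at depth 3.

3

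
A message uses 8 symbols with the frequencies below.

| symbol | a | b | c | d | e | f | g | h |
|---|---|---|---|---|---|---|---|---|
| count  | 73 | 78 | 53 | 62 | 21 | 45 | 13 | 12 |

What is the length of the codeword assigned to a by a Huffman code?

2

Repeatedly merge the two smallest:
combine h(12), g(13) → 25
combine e(21), 25 → 46
combine f(45), 46 → 91
combine c(53), d(62) → 115
combine a(73), b(78) → 151
combine 91, 115 → 206
combine 151, 206 → 357
a sits 2 levels below the root, so its codeword is 2 bits.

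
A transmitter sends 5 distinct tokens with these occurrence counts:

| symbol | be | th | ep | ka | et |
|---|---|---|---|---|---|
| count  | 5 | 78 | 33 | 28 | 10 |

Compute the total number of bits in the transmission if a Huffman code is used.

Merge the two smallest weights repeatedly:
be(5) + et(10) → 15
15 + ka(28) → 43
ep(33) + 43 → 76
76 + th(78) → 154
Each symbol's bit-cost is frequency × depth; summing gives 288 bits (equivalently 15 + 43 + 76 + 154).

288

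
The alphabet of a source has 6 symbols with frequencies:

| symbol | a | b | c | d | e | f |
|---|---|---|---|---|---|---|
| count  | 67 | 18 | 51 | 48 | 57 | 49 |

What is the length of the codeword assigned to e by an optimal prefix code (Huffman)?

Build the tree from the bottom:
b(18) + d(48) → 66
f(49) + c(51) → 100
e(57) + 66 → 123
a(67) + 100 → 167
123 + 167 → 290
e's leaf is at depth 2, giving a 2-bit codeword.

2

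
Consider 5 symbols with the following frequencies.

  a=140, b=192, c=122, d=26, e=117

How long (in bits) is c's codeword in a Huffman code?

Repeatedly merge the two smallest:
combine d(26), e(117) → 143
combine c(122), a(140) → 262
combine 143, b(192) → 335
combine 262, 335 → 597
The subtree containing c is merged 2 times, so code length = 2.

2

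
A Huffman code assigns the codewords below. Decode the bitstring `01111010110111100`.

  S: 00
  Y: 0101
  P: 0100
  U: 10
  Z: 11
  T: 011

TZYUZZS

Read left to right; each codeword is recognised as soon as it completes (prefix code):
  011→T | 11→Z | 0101→Y | 10→U | 11→Z | 11→Z | 00→S
Decoded message: TZYUZZS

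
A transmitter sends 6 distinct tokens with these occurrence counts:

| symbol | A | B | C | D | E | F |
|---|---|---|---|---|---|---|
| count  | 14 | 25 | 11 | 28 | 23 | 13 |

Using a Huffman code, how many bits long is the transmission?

Merge the two smallest weights repeatedly:
merge C(11) and F(13): 24
merge A(14) and E(23): 37
merge 24 and B(25): 49
merge D(28) and 37: 65
merge 49 and 65: 114
The encoded length is the sum of every internal node's weight: 24 + 37 + 49 + 65 + 114 = 289 bits.

289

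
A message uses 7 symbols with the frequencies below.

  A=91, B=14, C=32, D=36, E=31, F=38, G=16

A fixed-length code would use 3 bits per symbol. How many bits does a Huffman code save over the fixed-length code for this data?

Fixed-length: 3 bits × 258 symbols = 774 bits.
Huffman merges:
B(14) + G(16) → 30
30 + E(31) → 61
C(32) + D(36) → 68
F(38) + 61 → 99
68 + A(91) → 159
99 + 159 → 258
Huffman total = 30 + 61 + 68 + 99 + 159 + 258 = 675 bits.
Saving = 774 − 675 = 99 bits.

99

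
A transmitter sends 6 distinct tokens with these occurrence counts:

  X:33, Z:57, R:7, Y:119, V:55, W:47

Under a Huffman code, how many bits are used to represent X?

4

Huffman merges, smallest pair first:
combine R(7), X(33) → 40
combine 40, W(47) → 87
combine V(55), Z(57) → 112
combine 87, 112 → 199
combine Y(119), 199 → 318
X's leaf is at depth 4, giving a 4-bit codeword.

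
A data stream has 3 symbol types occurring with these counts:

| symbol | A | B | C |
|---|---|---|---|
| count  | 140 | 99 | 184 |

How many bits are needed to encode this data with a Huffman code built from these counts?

Build the Huffman tree bottom-up:
combine B(99), A(140) → 239
combine C(184), 239 → 423
Each symbol's bit-cost is frequency × depth; summing gives 662 bits (equivalently 239 + 423).

662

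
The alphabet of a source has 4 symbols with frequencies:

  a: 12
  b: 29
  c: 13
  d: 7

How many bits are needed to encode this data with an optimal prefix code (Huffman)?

Build the Huffman tree bottom-up:
combine d(7), a(12) → 19
combine c(13), 19 → 32
combine b(29), 32 → 61
Each symbol's bit-cost is frequency × depth; summing gives 112 bits (equivalently 19 + 32 + 61).

112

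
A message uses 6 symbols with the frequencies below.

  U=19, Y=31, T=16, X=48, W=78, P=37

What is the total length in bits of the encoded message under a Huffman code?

559

Merge the two smallest weights repeatedly:
T(16) + U(19) → 35
Y(31) + 35 → 66
P(37) + X(48) → 85
66 + W(78) → 144
85 + 144 → 229
The encoded length is the sum of every internal node's weight: 35 + 66 + 85 + 144 + 229 = 559 bits.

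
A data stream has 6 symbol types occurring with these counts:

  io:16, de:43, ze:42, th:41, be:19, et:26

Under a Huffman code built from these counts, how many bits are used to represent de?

2

Build the tree from the bottom:
combine io(16), be(19) → 35
combine et(26), 35 → 61
combine th(41), ze(42) → 83
combine de(43), 61 → 104
combine 83, 104 → 187
de sits 2 levels below the root, so its codeword is 2 bits.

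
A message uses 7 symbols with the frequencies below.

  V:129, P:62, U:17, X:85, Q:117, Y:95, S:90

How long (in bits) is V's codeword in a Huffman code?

2

Huffman merges, smallest pair first:
U(17) + P(62) → 79
79 + X(85) → 164
S(90) + Y(95) → 185
Q(117) + V(129) → 246
164 + 185 → 349
246 + 349 → 595
The subtree containing V is merged 2 times, so code length = 2.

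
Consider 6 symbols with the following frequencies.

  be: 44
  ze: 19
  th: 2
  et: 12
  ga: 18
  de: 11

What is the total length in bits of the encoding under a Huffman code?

Merge the two smallest weights repeatedly:
merge th(2) and de(11): 13
merge et(12) and 13: 25
merge ga(18) and ze(19): 37
merge 25 and 37: 62
merge be(44) and 62: 106
Total encoded bits = sum of merged weights = 13 + 25 + 37 + 62 + 106 = 243.

243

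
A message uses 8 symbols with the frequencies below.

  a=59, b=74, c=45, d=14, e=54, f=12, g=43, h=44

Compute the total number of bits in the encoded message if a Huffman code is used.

987

Build the Huffman tree bottom-up:
f(12) + d(14) → 26
26 + g(43) → 69
h(44) + c(45) → 89
e(54) + a(59) → 113
69 + b(74) → 143
89 + 113 → 202
143 + 202 → 345
Total encoded bits = sum of merged weights = 26 + 69 + 89 + 113 + 143 + 202 + 345 = 987.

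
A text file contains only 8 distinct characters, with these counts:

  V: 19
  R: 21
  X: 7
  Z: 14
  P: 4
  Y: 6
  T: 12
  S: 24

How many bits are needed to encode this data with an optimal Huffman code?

303

Merge the two smallest weights repeatedly:
P(4) + Y(6) → 10
X(7) + 10 → 17
T(12) + Z(14) → 26
17 + V(19) → 36
R(21) + S(24) → 45
26 + 36 → 62
45 + 62 → 107
Total encoded bits = sum of merged weights = 10 + 17 + 26 + 36 + 45 + 62 + 107 = 303.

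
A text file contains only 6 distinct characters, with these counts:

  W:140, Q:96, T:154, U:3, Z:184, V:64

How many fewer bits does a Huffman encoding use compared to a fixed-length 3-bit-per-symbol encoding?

411

Fixed-length: 3 bits × 641 symbols = 1923 bits.
Huffman merges:
combine U(3), V(64) → 67
combine 67, Q(96) → 163
combine W(140), T(154) → 294
combine 163, Z(184) → 347
combine 294, 347 → 641
Huffman total = 67 + 163 + 294 + 347 + 641 = 1512 bits.
Saving = 1923 − 1512 = 411 bits.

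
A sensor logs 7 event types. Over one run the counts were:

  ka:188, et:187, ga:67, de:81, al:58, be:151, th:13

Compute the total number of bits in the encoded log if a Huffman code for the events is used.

Merge the two smallest weights repeatedly:
combine th(13), al(58) → 71
combine ga(67), 71 → 138
combine de(81), 138 → 219
combine be(151), et(187) → 338
combine ka(188), 219 → 407
combine 338, 407 → 745
The encoded length is the sum of every internal node's weight: 71 + 138 + 219 + 338 + 407 + 745 = 1918 bits.

1918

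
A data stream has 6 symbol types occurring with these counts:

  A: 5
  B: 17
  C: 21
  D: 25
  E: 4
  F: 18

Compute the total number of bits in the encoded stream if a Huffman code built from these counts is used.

Build the Huffman tree bottom-up:
merge E(4) and A(5): 9
merge 9 and B(17): 26
merge F(18) and C(21): 39
merge D(25) and 26: 51
merge 39 and 51: 90
Total encoded bits = sum of merged weights = 9 + 26 + 39 + 51 + 90 = 215.

215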